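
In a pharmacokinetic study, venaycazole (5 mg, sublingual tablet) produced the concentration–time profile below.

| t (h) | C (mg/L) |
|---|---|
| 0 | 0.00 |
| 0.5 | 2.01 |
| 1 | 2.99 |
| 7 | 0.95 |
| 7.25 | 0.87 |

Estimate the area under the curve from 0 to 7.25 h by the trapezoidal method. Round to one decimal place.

AUC = 13.8 mg/L·h

Trapezoidal AUC_0→7.25:
  [0→0.5]: (0.00+2.01)/2 × 0.5 = 0.5025
  [0.5→1]: (2.01+2.99)/2 × 0.5 = 1.25
  [1→7]: (2.99+0.95)/2 × 6 = 11.82
  [7→7.25]: (0.95+0.87)/2 × 0.25 = 0.2275
  Sum = 13.8 mg/L·h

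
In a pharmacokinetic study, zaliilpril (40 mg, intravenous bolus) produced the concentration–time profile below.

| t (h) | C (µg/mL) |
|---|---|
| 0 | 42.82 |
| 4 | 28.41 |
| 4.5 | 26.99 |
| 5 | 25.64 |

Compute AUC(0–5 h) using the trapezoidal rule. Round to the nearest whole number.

Trapezoidal AUC_0→5:
  [0→4]: (42.82+28.41)/2 × 4 = 142.46
  [4→4.5]: (28.41+26.99)/2 × 0.5 = 13.85
  [4.5→5]: (26.99+25.64)/2 × 0.5 = 13.1575
  Sum = 169.4675 µg/mL·h

AUC = 169 µg/mL·h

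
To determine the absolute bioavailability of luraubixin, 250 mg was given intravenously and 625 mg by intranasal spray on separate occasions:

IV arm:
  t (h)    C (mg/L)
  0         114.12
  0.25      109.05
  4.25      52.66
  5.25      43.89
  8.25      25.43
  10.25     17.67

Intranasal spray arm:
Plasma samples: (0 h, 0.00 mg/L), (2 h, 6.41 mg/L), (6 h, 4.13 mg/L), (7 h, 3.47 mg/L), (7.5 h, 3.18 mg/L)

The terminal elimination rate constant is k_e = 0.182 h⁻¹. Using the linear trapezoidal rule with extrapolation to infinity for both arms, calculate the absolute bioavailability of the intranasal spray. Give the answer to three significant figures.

Trapezoidal AUC_0→10.25 (IV):
  [0→0.25]: (114.12+109.05)/2 × 0.25 = 27.89625
  [0.25→4.25]: (109.05+52.66)/2 × 4 = 323.42
  [4.25→5.25]: (52.66+43.89)/2 × 1 = 48.275
  [5.25→8.25]: (43.89+25.43)/2 × 3 = 103.98
  [8.25→10.25]: (25.43+17.67)/2 × 2 = 43.1
  Sum = 546.67125 mg/L·h
IV tail: 17.67/0.182 = 97.088; AUC_iv,0→∞ = 546.67125 + 97.088 = 643.75925 mg/L·h
Trapezoidal AUC_0→7.5 (intranasal spray):
  [0→2]: (0.00+6.41)/2 × 2 = 6.41
  [2→6]: (6.41+4.13)/2 × 4 = 21.08
  [6→7]: (4.13+3.47)/2 × 1 = 3.8
  [7→7.5]: (3.47+3.18)/2 × 0.5 = 1.6625
  Sum = 32.9525 mg/L·h
intranasal spray tail: 3.18/0.182 = 17.473; AUC_ev,0→∞ = 32.9525 + 17.473 = 50.4255 mg/L·h
F = (AUC_ev/D_ev)/(AUC_iv/D_iv) = (50.4255/625)/(643.75925/250) = 0.0806808/2.575037 = 0.0313

F = 0.0313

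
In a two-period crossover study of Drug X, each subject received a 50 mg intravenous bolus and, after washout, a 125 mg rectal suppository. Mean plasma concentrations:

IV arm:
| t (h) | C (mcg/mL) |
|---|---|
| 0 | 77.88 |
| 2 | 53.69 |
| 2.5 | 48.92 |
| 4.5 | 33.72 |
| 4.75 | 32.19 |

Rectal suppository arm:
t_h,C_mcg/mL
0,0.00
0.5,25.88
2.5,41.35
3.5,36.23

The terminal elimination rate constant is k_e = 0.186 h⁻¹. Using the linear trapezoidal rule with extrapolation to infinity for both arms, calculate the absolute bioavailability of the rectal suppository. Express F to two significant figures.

F = 0.29

Trapezoidal AUC_0→4.75 (IV):
  [0→2]: (77.88+53.69)/2 × 2 = 131.57
  [2→2.5]: (53.69+48.92)/2 × 0.5 = 25.6525
  [2.5→4.5]: (48.92+33.72)/2 × 2 = 82.64
  [4.5→4.75]: (33.72+32.19)/2 × 0.25 = 8.23875
  Sum = 248.10125 mcg/mL·h
IV tail: 32.19/0.186 = 173.065; AUC_iv,0→∞ = 248.10125 + 173.065 = 421.16625 mcg/mL·h
Trapezoidal AUC_0→3.5 (rectal suppository):
  [0→0.5]: (0.00+25.88)/2 × 0.5 = 6.47
  [0.5→2.5]: (25.88+41.35)/2 × 2 = 67.23
  [2.5→3.5]: (41.35+36.23)/2 × 1 = 38.79
  Sum = 112.49 mcg/mL·h
rectal suppository tail: 36.23/0.186 = 194.785; AUC_ev,0→∞ = 112.49 + 194.785 = 307.275 mcg/mL·h
F = (AUC_ev/D_ev)/(AUC_iv/D_iv) = (307.275/125)/(421.16625/50) = 2.4582/8.423325 = 0.2918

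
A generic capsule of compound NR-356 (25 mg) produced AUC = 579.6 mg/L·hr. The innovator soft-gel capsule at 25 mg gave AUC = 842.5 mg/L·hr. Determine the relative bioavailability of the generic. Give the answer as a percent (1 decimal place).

F_rel = (AUC_test/D_test) / (AUC_ref/D_ref)
      = (579.6/25) / (842.5/25)
      = 23.184 / 33.7 = 0.6880 = 68.80%

F_rel = 68.8%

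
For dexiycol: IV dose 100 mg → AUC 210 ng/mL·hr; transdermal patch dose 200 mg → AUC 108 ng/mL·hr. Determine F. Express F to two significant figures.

F = 0.26

F = (AUC_ev / D_ev) / (AUC_iv / D_iv)
  = (108/200) / (210/100)
  = 0.54 / 2.1 = 0.2571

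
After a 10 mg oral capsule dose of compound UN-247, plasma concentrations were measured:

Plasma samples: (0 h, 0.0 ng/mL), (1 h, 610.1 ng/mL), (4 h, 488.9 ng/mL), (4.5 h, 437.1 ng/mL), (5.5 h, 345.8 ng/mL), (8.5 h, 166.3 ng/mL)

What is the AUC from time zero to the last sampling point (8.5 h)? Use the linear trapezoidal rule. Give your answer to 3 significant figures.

AUC = 3340 ng/mL·h

Trapezoidal AUC_0→8.5:
  [0→1]: (0.0+610.1)/2 × 1 = 305.05
  [1→4]: (610.1+488.9)/2 × 3 = 1648.5
  [4→4.5]: (488.9+437.1)/2 × 0.5 = 231.5
  [4.5→5.5]: (437.1+345.8)/2 × 1 = 391.45
  [5.5→8.5]: (345.8+166.3)/2 × 3 = 768.15
  Sum = 3344.65 ng/mL·h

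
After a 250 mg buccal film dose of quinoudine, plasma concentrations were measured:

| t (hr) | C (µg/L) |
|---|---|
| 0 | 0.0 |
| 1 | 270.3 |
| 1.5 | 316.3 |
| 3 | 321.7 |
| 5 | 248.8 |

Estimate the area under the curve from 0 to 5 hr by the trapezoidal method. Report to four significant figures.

AUC = 1331 µg/L·hr

Trapezoidal AUC_0→5:
  [0→1]: (0.0+270.3)/2 × 1 = 135.15
  [1→1.5]: (270.3+316.3)/2 × 0.5 = 146.65
  [1.5→3]: (316.3+321.7)/2 × 1.5 = 478.5
  [3→5]: (321.7+248.8)/2 × 2 = 570.5
  Sum = 1330.8 µg/L·hr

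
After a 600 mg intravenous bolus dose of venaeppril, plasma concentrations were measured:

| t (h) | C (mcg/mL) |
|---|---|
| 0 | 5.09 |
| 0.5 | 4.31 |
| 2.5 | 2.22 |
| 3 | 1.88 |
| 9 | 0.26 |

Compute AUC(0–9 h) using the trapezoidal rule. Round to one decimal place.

Trapezoidal AUC_0→9:
  [0→0.5]: (5.09+4.31)/2 × 0.5 = 2.35
  [0.5→2.5]: (4.31+2.22)/2 × 2 = 6.53
  [2.5→3]: (2.22+1.88)/2 × 0.5 = 1.025
  [3→9]: (1.88+0.26)/2 × 6 = 6.42
  Sum = 16.325 mcg/mL·h

AUC = 16.3 mcg/mL·h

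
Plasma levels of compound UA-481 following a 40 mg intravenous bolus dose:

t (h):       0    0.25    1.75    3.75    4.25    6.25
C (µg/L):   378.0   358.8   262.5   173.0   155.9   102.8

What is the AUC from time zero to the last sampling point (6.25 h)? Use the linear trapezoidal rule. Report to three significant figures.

Trapezoidal AUC_0→6.25:
  [0→0.25]: (378.0+358.8)/2 × 0.25 = 92.1
  [0.25→1.75]: (358.8+262.5)/2 × 1.5 = 465.975
  [1.75→3.75]: (262.5+173.0)/2 × 2 = 435.5
  [3.75→4.25]: (173.0+155.9)/2 × 0.5 = 82.225
  [4.25→6.25]: (155.9+102.8)/2 × 2 = 258.7
  Sum = 1334.5 µg/L·h

AUC = 1330 µg/L·h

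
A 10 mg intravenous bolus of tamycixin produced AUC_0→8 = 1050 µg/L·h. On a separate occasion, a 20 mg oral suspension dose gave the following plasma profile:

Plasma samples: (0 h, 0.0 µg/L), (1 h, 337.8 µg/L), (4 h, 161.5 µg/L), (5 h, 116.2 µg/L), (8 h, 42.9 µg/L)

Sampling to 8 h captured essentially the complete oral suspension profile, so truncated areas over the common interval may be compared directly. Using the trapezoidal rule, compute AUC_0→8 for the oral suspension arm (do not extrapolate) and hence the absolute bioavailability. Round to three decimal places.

Trapezoidal AUC_0→8 (oral suspension):
  [0→1]: (0.0+337.8)/2 × 1 = 168.9
  [1→4]: (337.8+161.5)/2 × 3 = 748.95
  [4→5]: (161.5+116.2)/2 × 1 = 138.85
  [5→8]: (116.2+42.9)/2 × 3 = 238.65
  Sum = 1295.35 µg/L·h
F = (AUC_ev/D_ev)/(AUC_iv/D_iv) = (1295.35/20)/(1050/10) = 64.7675/105 = 0.6168

F = 0.617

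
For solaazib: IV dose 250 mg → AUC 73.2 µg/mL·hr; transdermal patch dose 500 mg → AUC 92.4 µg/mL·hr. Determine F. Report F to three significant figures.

F = 0.631

F = (AUC_ev / D_ev) / (AUC_iv / D_iv)
  = (92.4/500) / (73.2/250)
  = 0.1848 / 0.2928 = 0.6311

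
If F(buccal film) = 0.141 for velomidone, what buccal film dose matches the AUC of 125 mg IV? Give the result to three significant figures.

For equal systemic exposure: F × D_ev = D_iv
D_ev = D_iv / F = 125 / 0.141 = 886.525 mg

D_buccal = 887 mg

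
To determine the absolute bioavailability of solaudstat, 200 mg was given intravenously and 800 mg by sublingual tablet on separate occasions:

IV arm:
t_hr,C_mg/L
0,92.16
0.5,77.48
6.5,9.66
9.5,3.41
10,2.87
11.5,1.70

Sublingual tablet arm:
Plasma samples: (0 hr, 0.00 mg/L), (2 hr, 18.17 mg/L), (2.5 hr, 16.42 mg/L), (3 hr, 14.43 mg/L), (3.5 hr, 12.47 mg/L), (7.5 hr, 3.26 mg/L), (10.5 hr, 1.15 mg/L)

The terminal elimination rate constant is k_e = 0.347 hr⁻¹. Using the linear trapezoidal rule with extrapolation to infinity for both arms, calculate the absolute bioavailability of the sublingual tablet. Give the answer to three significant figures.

F = 0.0620

Trapezoidal AUC_0→11.5 (IV):
  [0→0.5]: (92.16+77.48)/2 × 0.5 = 42.41
  [0.5→6.5]: (77.48+9.66)/2 × 6 = 261.42
  [6.5→9.5]: (9.66+3.41)/2 × 3 = 19.605
  [9.5→10]: (3.41+2.87)/2 × 0.5 = 1.57
  [10→11.5]: (2.87+1.70)/2 × 1.5 = 3.4275
  Sum = 328.4325 mg/L·hr
IV tail: 1.70/0.347 = 4.899; AUC_iv,0→∞ = 328.4325 + 4.899 = 333.3315 mg/L·hr
Trapezoidal AUC_0→10.5 (sublingual tablet):
  [0→2]: (0.00+18.17)/2 × 2 = 18.17
  [2→2.5]: (18.17+16.42)/2 × 0.5 = 8.6475
  [2.5→3]: (16.42+14.43)/2 × 0.5 = 7.7125
  [3→3.5]: (14.43+12.47)/2 × 0.5 = 6.725
  [3.5→7.5]: (12.47+3.26)/2 × 4 = 31.46
  [7.5→10.5]: (3.26+1.15)/2 × 3 = 6.615
  Sum = 79.33 mg/L·hr
sublingual tablet tail: 1.15/0.347 = 3.314; AUC_ev,0→∞ = 79.33 + 3.314 = 82.644 mg/L·hr
F = (AUC_ev/D_ev)/(AUC_iv/D_iv) = (82.644/800)/(333.3315/200) = 0.103305/1.6666575 = 0.0620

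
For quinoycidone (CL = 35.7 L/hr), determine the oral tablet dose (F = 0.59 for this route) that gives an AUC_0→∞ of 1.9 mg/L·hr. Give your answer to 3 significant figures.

Dose = 115 mg

Dose = CL × AUC_0→∞ / F
     = 35.7 × 1.9 / 0.59 = 114.966 mg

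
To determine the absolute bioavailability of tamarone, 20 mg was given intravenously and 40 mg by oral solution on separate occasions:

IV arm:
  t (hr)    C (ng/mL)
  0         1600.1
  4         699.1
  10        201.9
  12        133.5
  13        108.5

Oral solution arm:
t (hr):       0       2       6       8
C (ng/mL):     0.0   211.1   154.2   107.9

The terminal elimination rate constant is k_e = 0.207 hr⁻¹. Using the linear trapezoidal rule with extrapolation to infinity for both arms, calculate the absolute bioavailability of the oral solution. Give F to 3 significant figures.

Trapezoidal AUC_0→13 (IV):
  [0→4]: (1600.1+699.1)/2 × 4 = 4598.4
  [4→10]: (699.1+201.9)/2 × 6 = 2703.0
  [10→12]: (201.9+133.5)/2 × 2 = 335.4
  [12→13]: (133.5+108.5)/2 × 1 = 121.0
  Sum = 7757.8 ng/mL·hr
IV tail: 108.5/0.207 = 524.155; AUC_iv,0→∞ = 7757.8 + 524.155 = 8281.955 ng/mL·hr
Trapezoidal AUC_0→8 (oral solution):
  [0→2]: (0.0+211.1)/2 × 2 = 211.1
  [2→6]: (211.1+154.2)/2 × 4 = 730.6
  [6→8]: (154.2+107.9)/2 × 2 = 262.1
  Sum = 1203.8 ng/mL·hr
oral solution tail: 107.9/0.207 = 521.256; AUC_ev,0→∞ = 1203.8 + 521.256 = 1725.056 ng/mL·hr
F = (AUC_ev/D_ev)/(AUC_iv/D_iv) = (1725.056/40)/(8281.955/20) = 43.1264/414.09775 = 0.1041

F = 0.104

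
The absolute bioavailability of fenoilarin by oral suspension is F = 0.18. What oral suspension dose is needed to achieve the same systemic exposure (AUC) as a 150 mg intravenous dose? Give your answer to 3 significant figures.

For equal systemic exposure: F × D_ev = D_iv
D_ev = D_iv / F = 150 / 0.18 = 833.333 mg

D_oral = 833 mg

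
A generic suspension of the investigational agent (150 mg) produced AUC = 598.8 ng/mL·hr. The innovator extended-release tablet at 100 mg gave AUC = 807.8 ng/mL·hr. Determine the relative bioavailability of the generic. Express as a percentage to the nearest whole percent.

F_rel = (AUC_test/D_test) / (AUC_ref/D_ref)
      = (598.8/150) / (807.8/100)
      = 3.992 / 8.078 = 0.4942 = 49.42%

F_rel = 49%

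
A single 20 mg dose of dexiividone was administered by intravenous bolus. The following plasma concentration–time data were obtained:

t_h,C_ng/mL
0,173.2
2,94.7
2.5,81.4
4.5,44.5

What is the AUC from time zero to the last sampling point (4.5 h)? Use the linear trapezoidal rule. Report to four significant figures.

Trapezoidal AUC_0→4.5:
  [0→2]: (173.2+94.7)/2 × 2 = 267.9
  [2→2.5]: (94.7+81.4)/2 × 0.5 = 44.025
  [2.5→4.5]: (81.4+44.5)/2 × 2 = 125.9
  Sum = 437.825 ng/mL·h

AUC = 437.8 ng/mL·h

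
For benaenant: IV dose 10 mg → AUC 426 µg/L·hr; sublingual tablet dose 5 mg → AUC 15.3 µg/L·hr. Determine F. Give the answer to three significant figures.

F = (AUC_ev / D_ev) / (AUC_iv / D_iv)
  = (15.3/5) / (426/10)
  = 3.06 / 42.6 = 0.0718

F = 0.0718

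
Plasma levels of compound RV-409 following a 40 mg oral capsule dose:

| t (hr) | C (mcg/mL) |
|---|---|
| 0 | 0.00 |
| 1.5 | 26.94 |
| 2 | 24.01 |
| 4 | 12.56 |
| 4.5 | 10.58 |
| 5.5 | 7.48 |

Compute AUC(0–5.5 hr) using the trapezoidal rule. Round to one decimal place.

Trapezoidal AUC_0→5.5:
  [0→1.5]: (0.00+26.94)/2 × 1.5 = 20.205
  [1.5→2]: (26.94+24.01)/2 × 0.5 = 12.7375
  [2→4]: (24.01+12.56)/2 × 2 = 36.57
  [4→4.5]: (12.56+10.58)/2 × 0.5 = 5.785
  [4.5→5.5]: (10.58+7.48)/2 × 1 = 9.03
  Sum = 84.3275 mcg/mL·hr

AUC = 84.3 mcg/mL·hr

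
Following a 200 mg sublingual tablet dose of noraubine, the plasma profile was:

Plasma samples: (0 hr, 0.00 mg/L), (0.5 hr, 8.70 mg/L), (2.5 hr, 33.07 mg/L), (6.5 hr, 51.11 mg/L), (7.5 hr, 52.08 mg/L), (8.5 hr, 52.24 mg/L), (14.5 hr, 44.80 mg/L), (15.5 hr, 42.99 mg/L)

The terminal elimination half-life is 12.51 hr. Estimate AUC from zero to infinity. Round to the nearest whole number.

AUC = 1427 mg/L·hr

Trapezoidal AUC_0→15.5:
  [0→0.5]: (0.00+8.70)/2 × 0.5 = 2.175
  [0.5→2.5]: (8.70+33.07)/2 × 2 = 41.77
  [2.5→6.5]: (33.07+51.11)/2 × 4 = 168.36
  [6.5→7.5]: (51.11+52.08)/2 × 1 = 51.595
  [7.5→8.5]: (52.08+52.24)/2 × 1 = 52.16
  [8.5→14.5]: (52.24+44.80)/2 × 6 = 291.12
  [14.5→15.5]: (44.80+42.99)/2 × 1 = 43.895
  Sum = 651.075 mg/L·hr
k_e = ln2 / t½ = 0.693147 / 12.51 = 0.0554 hr^-1
Extrapolated tail: C_last / k_e = 42.99 / 0.0554 = 775.993
AUC_0→∞ = 651.075 + 775.993 = 1427.068 mg/L·hr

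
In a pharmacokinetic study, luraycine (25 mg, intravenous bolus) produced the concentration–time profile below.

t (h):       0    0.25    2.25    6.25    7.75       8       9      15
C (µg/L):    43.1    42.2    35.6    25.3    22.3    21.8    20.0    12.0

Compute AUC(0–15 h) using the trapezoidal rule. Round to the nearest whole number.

Trapezoidal AUC_0→15:
  [0→0.25]: (43.1+42.2)/2 × 0.25 = 10.6625
  [0.25→2.25]: (42.2+35.6)/2 × 2 = 77.8
  [2.25→6.25]: (35.6+25.3)/2 × 4 = 121.8
  [6.25→7.75]: (25.3+22.3)/2 × 1.5 = 35.7
  [7.75→8]: (22.3+21.8)/2 × 0.25 = 5.5125
  [8→9]: (21.8+20.0)/2 × 1 = 20.9
  [9→15]: (20.0+12.0)/2 × 6 = 96.0
  Sum = 368.375 µg/L·h

AUC = 368 µg/L·h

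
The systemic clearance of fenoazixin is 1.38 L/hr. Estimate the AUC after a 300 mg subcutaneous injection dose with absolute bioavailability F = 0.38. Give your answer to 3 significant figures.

AUC_0→∞ = F × Dose / CL
        = 0.38 × 300 / 1.38 = 82.6087 mg/L·hr

AUC = 82.6 mg/L·hr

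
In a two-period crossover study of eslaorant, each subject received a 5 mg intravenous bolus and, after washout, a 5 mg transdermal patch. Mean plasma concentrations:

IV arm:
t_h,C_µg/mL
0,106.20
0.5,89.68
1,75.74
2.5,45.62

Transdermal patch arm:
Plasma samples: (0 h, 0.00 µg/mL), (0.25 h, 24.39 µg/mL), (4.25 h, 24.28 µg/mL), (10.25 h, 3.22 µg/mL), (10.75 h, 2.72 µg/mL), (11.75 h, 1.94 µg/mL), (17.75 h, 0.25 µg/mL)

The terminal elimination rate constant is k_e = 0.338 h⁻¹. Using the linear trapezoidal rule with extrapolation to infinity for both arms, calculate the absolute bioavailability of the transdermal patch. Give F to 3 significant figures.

F = 0.613

Trapezoidal AUC_0→2.5 (IV):
  [0→0.5]: (106.20+89.68)/2 × 0.5 = 48.97
  [0.5→1]: (89.68+75.74)/2 × 0.5 = 41.355
  [1→2.5]: (75.74+45.62)/2 × 1.5 = 91.02
  Sum = 181.345 µg/mL·h
IV tail: 45.62/0.338 = 134.970; AUC_iv,0→∞ = 181.345 + 134.970 = 316.315 µg/mL·h
Trapezoidal AUC_0→17.75 (transdermal patch):
  [0→0.25]: (0.00+24.39)/2 × 0.25 = 3.04875
  [0.25→4.25]: (24.39+24.28)/2 × 4 = 97.34
  [4.25→10.25]: (24.28+3.22)/2 × 6 = 82.5
  [10.25→10.75]: (3.22+2.72)/2 × 0.5 = 1.485
  [10.75→11.75]: (2.72+1.94)/2 × 1 = 2.33
  [11.75→17.75]: (1.94+0.25)/2 × 6 = 6.57
  Sum = 193.27375 µg/mL·h
transdermal patch tail: 0.25/0.338 = 0.740; AUC_ev,0→∞ = 193.27375 + 0.740 = 194.01375 µg/mL·h
F = (AUC_ev/D_ev)/(AUC_iv/D_iv) = (194.01375/5)/(316.315/5) = 38.80275/63.263 = 0.6134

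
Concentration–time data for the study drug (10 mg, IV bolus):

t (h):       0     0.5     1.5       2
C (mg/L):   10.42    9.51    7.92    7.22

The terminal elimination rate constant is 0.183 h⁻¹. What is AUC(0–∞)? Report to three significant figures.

AUC = 56.9 mg/L·h

Trapezoidal AUC_0→2:
  [0→0.5]: (10.42+9.51)/2 × 0.5 = 4.9825
  [0.5→1.5]: (9.51+7.92)/2 × 1 = 8.715
  [1.5→2]: (7.92+7.22)/2 × 0.5 = 3.785
  Sum = 17.4825 mg/L·h
Extrapolated tail: C_last / k_e = 7.22 / 0.183 = 39.454
AUC_0→∞ = 17.4825 + 39.454 = 56.9365 mg/L·h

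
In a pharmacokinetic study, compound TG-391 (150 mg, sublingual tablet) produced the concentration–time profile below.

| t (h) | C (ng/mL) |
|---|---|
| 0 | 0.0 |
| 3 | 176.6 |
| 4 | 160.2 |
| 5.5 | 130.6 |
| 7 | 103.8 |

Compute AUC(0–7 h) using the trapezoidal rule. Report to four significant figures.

AUC = 827.2 ng/mL·h

Trapezoidal AUC_0→7:
  [0→3]: (0.0+176.6)/2 × 3 = 264.9
  [3→4]: (176.6+160.2)/2 × 1 = 168.4
  [4→5.5]: (160.2+130.6)/2 × 1.5 = 218.1
  [5.5→7]: (130.6+103.8)/2 × 1.5 = 175.8
  Sum = 827.2 ng/mL·h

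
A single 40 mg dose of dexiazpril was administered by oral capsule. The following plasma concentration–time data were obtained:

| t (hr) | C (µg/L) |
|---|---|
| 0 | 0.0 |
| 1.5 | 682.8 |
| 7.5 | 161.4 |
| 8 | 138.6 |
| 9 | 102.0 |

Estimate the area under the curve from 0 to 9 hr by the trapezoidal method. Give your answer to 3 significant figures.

AUC = 3240 µg/L·hr

Trapezoidal AUC_0→9:
  [0→1.5]: (0.0+682.8)/2 × 1.5 = 512.1
  [1.5→7.5]: (682.8+161.4)/2 × 6 = 2532.6
  [7.5→8]: (161.4+138.6)/2 × 0.5 = 75.0
  [8→9]: (138.6+102.0)/2 × 1 = 120.3
  Sum = 3240.0 µg/L·hr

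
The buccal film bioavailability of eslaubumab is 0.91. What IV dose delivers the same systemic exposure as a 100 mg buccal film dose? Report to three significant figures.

Systemic exposure from an extravascular dose = F × D_ev, so the equivalent IV dose is F × D_ev.
D_iv = F × D_ev = 0.91 × 100 = 91 mg

D_iv = 91.0 mg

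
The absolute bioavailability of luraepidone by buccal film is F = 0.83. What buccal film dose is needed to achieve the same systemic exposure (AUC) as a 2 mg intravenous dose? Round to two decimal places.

For equal systemic exposure: F × D_ev = D_iv
D_ev = D_iv / F = 2 / 0.83 = 2.40964 mg

D_buccal = 2.41 mg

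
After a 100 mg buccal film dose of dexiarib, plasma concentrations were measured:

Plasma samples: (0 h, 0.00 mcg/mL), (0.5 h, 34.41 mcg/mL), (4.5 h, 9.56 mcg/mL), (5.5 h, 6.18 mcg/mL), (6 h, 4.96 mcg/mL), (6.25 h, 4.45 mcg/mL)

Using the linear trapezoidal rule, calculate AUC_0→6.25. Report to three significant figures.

AUC = 108 mcg/mL·h

Trapezoidal AUC_0→6.25:
  [0→0.5]: (0.00+34.41)/2 × 0.5 = 8.6025
  [0.5→4.5]: (34.41+9.56)/2 × 4 = 87.94
  [4.5→5.5]: (9.56+6.18)/2 × 1 = 7.87
  [5.5→6]: (6.18+4.96)/2 × 0.5 = 2.785
  [6→6.25]: (4.96+4.45)/2 × 0.25 = 1.17625
  Sum = 108.37375 mcg/mL·h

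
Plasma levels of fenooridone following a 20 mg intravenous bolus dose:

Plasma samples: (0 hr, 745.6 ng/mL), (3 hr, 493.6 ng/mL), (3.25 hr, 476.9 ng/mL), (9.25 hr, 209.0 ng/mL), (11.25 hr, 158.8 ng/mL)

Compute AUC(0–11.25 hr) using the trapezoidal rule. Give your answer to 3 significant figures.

Trapezoidal AUC_0→11.25:
  [0→3]: (745.6+493.6)/2 × 3 = 1858.8
  [3→3.25]: (493.6+476.9)/2 × 0.25 = 121.3125
  [3.25→9.25]: (476.9+209.0)/2 × 6 = 2057.7
  [9.25→11.25]: (209.0+158.8)/2 × 2 = 367.8
  Sum = 4405.6125 ng/mL·hr

AUC = 4410 ng/mL·hr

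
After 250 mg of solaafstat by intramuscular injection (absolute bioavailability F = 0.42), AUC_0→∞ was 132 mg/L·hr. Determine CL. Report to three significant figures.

CL = 0.795 L/hr

CL = F × Dose / AUC_0→∞
   = 0.42 × 250 / 132 = 0.795455 L/hr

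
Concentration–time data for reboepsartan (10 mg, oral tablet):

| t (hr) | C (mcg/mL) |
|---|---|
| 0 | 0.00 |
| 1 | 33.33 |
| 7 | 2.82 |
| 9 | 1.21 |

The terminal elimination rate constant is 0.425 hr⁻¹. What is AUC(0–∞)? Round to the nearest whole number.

Trapezoidal AUC_0→9:
  [0→1]: (0.00+33.33)/2 × 1 = 16.665
  [1→7]: (33.33+2.82)/2 × 6 = 108.45
  [7→9]: (2.82+1.21)/2 × 2 = 4.03
  Sum = 129.145 mcg/mL·hr
Extrapolated tail: C_last / k_e = 1.21 / 0.425 = 2.847
AUC_0→∞ = 129.145 + 2.847 = 131.992 mcg/mL·hr

AUC = 132 mcg/mL·hr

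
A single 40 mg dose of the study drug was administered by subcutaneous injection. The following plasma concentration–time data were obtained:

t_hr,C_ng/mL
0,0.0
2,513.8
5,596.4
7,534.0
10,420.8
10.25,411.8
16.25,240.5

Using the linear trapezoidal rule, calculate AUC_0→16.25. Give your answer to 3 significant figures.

AUC = 6800 ng/mL·hr

Trapezoidal AUC_0→16.25:
  [0→2]: (0.0+513.8)/2 × 2 = 513.8
  [2→5]: (513.8+596.4)/2 × 3 = 1665.3
  [5→7]: (596.4+534.0)/2 × 2 = 1130.4
  [7→10]: (534.0+420.8)/2 × 3 = 1432.2
  [10→10.25]: (420.8+411.8)/2 × 0.25 = 104.075
  [10.25→16.25]: (411.8+240.5)/2 × 6 = 1956.9
  Sum = 6802.675 ng/mL·hr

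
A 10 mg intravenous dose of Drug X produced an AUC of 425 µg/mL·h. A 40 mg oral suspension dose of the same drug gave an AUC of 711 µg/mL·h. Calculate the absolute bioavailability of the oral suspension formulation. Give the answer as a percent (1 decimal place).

F = 41.8%

F = (AUC_ev / D_ev) / (AUC_iv / D_iv)
  = (711/40) / (425/10)
  = 17.775 / 42.5 = 0.4182
  = 41.82%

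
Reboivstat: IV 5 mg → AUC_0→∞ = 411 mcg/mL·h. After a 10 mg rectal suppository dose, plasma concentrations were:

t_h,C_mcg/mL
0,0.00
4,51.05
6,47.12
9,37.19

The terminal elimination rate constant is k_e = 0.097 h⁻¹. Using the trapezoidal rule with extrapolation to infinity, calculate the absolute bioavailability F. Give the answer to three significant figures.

F = 0.864

Trapezoidal AUC_0→9 (rectal suppository):
  [0→4]: (0.00+51.05)/2 × 4 = 102.1
  [4→6]: (51.05+47.12)/2 × 2 = 98.17
  [6→9]: (47.12+37.19)/2 × 3 = 126.465
  Sum = 326.735 mcg/mL·h
Tail: C_last/k_e = 37.19/0.097 = 383.402
AUC_0→∞ (rectal suppository) = 326.735 + 383.402 = 710.137 mcg/mL·h
F = (AUC_ev/D_ev)/(AUC_iv/D_iv) = (710.137/10)/(411/5) = 71.0137/82.2 = 0.8639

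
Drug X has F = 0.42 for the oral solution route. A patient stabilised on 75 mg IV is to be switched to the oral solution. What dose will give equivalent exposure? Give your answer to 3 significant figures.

For equal systemic exposure: F × D_ev = D_iv
D_ev = D_iv / F = 75 / 0.42 = 178.571 mg

D_oral = 179 mg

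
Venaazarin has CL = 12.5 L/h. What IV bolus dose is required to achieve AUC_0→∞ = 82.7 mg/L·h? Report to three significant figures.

Dose_iv = CL × AUC_0→∞
     = 12.5 × 82.7 = 1033.75 mg

Dose = 1030 mg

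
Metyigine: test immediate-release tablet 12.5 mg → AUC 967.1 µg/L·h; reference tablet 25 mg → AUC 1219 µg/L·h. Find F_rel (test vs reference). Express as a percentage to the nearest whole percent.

F_rel = 159%

F_rel = (AUC_test/D_test) / (AUC_ref/D_ref)
      = (967.1/12.5) / (1219/25)
      = 77.368 / 48.76 = 1.5867 = 158.67%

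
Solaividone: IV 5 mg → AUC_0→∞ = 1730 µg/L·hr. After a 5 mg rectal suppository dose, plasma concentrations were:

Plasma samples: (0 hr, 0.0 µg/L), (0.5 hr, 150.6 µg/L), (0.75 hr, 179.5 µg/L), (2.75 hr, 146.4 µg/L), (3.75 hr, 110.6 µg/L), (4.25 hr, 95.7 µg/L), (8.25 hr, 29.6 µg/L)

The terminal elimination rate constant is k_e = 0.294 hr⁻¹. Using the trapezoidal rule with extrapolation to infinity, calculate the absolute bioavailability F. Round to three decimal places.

Trapezoidal AUC_0→8.25 (rectal suppository):
  [0→0.5]: (0.0+150.6)/2 × 0.5 = 37.65
  [0.5→0.75]: (150.6+179.5)/2 × 0.25 = 41.2625
  [0.75→2.75]: (179.5+146.4)/2 × 2 = 325.9
  [2.75→3.75]: (146.4+110.6)/2 × 1 = 128.5
  [3.75→4.25]: (110.6+95.7)/2 × 0.5 = 51.575
  [4.25→8.25]: (95.7+29.6)/2 × 4 = 250.6
  Sum = 835.4875 µg/L·hr
Tail: C_last/k_e = 29.6/0.294 = 100.680
AUC_0→∞ (rectal suppository) = 835.4875 + 100.680 = 936.1675 µg/L·hr
F = (AUC_ev/D_ev)/(AUC_iv/D_iv) = (936.1675/5)/(1730/5) = 187.2335/346 = 0.5411

F = 0.541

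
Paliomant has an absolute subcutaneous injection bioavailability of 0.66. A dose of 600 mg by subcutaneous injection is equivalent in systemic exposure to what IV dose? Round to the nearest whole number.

D_iv = 396 mg

Systemic exposure from an extravascular dose = F × D_ev, so the equivalent IV dose is F × D_ev.
D_iv = F × D_ev = 0.66 × 600 = 396 mg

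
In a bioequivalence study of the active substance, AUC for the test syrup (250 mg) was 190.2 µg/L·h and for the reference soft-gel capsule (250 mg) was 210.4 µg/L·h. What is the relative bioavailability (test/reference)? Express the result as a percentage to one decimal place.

F_rel = 90.4%

F_rel = (AUC_test/D_test) / (AUC_ref/D_ref)
      = (190.2/250) / (210.4/250)
      = 0.7608 / 0.8416 = 0.9040 = 90.40%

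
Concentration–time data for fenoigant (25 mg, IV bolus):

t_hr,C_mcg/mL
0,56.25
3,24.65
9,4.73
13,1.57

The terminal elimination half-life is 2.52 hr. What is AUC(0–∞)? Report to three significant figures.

AUC = 228 mcg/mL·hr

Trapezoidal AUC_0→13:
  [0→3]: (56.25+24.65)/2 × 3 = 121.35
  [3→9]: (24.65+4.73)/2 × 6 = 88.14
  [9→13]: (4.73+1.57)/2 × 4 = 12.6
  Sum = 222.09 mcg/mL·hr
k_e = ln2 / t½ = 0.693147 / 2.52 = 0.2751 hr^-1
Extrapolated tail: C_last / k_e = 1.57 / 0.2751 = 5.707
AUC_0→∞ = 222.09 + 5.707 = 227.797 mcg/mL·hr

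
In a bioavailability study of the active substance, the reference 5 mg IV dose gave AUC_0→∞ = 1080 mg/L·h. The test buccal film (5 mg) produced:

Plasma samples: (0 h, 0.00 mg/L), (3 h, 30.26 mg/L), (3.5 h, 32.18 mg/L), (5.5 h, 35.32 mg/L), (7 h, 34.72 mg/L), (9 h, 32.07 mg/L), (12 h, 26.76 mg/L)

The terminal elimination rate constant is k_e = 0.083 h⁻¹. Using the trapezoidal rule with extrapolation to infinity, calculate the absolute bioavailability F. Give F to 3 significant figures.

F = 0.610

Trapezoidal AUC_0→12 (buccal film):
  [0→3]: (0.00+30.26)/2 × 3 = 45.39
  [3→3.5]: (30.26+32.18)/2 × 0.5 = 15.61
  [3.5→5.5]: (32.18+35.32)/2 × 2 = 67.5
  [5.5→7]: (35.32+34.72)/2 × 1.5 = 52.53
  [7→9]: (34.72+32.07)/2 × 2 = 66.79
  [9→12]: (32.07+26.76)/2 × 3 = 88.245
  Sum = 336.065 mg/L·h
Tail: C_last/k_e = 26.76/0.083 = 322.410
AUC_0→∞ (buccal film) = 336.065 + 322.410 = 658.475 mg/L·h
F = (AUC_ev/D_ev)/(AUC_iv/D_iv) = (658.475/5)/(1080/5) = 131.695/216 = 0.6097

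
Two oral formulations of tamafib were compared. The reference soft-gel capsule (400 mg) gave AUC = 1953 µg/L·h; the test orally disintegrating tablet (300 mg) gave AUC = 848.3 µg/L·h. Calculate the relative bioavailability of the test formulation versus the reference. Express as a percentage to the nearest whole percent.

F_rel = (AUC_test/D_test) / (AUC_ref/D_ref)
      = (848.3/300) / (1953/400)
      = 2.82767 / 4.8825 = 0.5791 = 57.91%

F_rel = 58%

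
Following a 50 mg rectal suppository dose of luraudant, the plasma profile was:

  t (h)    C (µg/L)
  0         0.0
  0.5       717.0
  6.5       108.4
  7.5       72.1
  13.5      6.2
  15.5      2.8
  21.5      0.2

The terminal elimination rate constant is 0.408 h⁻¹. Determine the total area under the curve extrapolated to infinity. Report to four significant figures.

AUC = 2999 µg/L·h

Trapezoidal AUC_0→21.5:
  [0→0.5]: (0.0+717.0)/2 × 0.5 = 179.25
  [0.5→6.5]: (717.0+108.4)/2 × 6 = 2476.2
  [6.5→7.5]: (108.4+72.1)/2 × 1 = 90.25
  [7.5→13.5]: (72.1+6.2)/2 × 6 = 234.9
  [13.5→15.5]: (6.2+2.8)/2 × 2 = 9.0
  [15.5→21.5]: (2.8+0.2)/2 × 6 = 9.0
  Sum = 2998.6 µg/L·h
Extrapolated tail: C_last / k_e = 0.2 / 0.408 = 0.490
AUC_0→∞ = 2998.6 + 0.490 = 2999.09 µg/L·h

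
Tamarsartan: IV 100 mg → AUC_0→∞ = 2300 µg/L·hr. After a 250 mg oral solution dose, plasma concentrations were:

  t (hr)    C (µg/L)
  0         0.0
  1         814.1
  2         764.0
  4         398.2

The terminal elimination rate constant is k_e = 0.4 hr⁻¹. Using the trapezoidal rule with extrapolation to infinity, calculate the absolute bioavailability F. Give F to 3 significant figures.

F = 0.583

Trapezoidal AUC_0→4 (oral solution):
  [0→1]: (0.0+814.1)/2 × 1 = 407.05
  [1→2]: (814.1+764.0)/2 × 1 = 789.05
  [2→4]: (764.0+398.2)/2 × 2 = 1162.2
  Sum = 2358.3 µg/L·hr
Tail: C_last/k_e = 398.2/0.4 = 995.500
AUC_0→∞ (oral solution) = 2358.3 + 995.500 = 3353.8 µg/L·hr
F = (AUC_ev/D_ev)/(AUC_iv/D_iv) = (3353.8/250)/(2300/100) = 13.4152/23 = 0.5833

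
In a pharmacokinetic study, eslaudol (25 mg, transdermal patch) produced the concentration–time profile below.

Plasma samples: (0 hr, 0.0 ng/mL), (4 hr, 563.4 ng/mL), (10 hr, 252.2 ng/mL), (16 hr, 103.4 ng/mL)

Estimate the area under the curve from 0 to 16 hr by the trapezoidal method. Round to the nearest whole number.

AUC = 4640 ng/mL·hr

Trapezoidal AUC_0→16:
  [0→4]: (0.0+563.4)/2 × 4 = 1126.8
  [4→10]: (563.4+252.2)/2 × 6 = 2446.8
  [10→16]: (252.2+103.4)/2 × 6 = 1066.8
  Sum = 4640.4 ng/mL·hr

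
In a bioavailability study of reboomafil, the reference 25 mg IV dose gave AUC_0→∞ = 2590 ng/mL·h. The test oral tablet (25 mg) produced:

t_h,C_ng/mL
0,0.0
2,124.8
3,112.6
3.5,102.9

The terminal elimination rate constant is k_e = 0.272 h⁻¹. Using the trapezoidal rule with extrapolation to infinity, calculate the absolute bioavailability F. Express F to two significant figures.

F = 0.26

Trapezoidal AUC_0→3.5 (oral tablet):
  [0→2]: (0.0+124.8)/2 × 2 = 124.8
  [2→3]: (124.8+112.6)/2 × 1 = 118.7
  [3→3.5]: (112.6+102.9)/2 × 0.5 = 53.875
  Sum = 297.375 ng/mL·h
Tail: C_last/k_e = 102.9/0.272 = 378.309
AUC_0→∞ (oral tablet) = 297.375 + 378.309 = 675.684 ng/mL·h
F = (AUC_ev/D_ev)/(AUC_iv/D_iv) = (675.684/25)/(2590/25) = 27.02736/103.6 = 0.2609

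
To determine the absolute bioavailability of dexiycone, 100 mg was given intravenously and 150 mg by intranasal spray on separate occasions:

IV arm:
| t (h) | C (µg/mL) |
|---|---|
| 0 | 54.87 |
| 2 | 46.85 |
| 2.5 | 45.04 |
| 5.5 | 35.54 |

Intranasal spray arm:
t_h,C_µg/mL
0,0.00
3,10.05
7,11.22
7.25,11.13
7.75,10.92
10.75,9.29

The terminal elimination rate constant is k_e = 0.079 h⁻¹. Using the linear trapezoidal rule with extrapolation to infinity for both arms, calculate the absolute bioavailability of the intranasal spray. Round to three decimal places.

Trapezoidal AUC_0→5.5 (IV):
  [0→2]: (54.87+46.85)/2 × 2 = 101.72
  [2→2.5]: (46.85+45.04)/2 × 0.5 = 22.9725
  [2.5→5.5]: (45.04+35.54)/2 × 3 = 120.87
  Sum = 245.5625 µg/mL·h
IV tail: 35.54/0.079 = 449.873; AUC_iv,0→∞ = 245.5625 + 449.873 = 695.4355 µg/mL·h
Trapezoidal AUC_0→10.75 (intranasal spray):
  [0→3]: (0.00+10.05)/2 × 3 = 15.075
  [3→7]: (10.05+11.22)/2 × 4 = 42.54
  [7→7.25]: (11.22+11.13)/2 × 0.25 = 2.79375
  [7.25→7.75]: (11.13+10.92)/2 × 0.5 = 5.5125
  [7.75→10.75]: (10.92+9.29)/2 × 3 = 30.315
  Sum = 96.23625 µg/mL·h
intranasal spray tail: 9.29/0.079 = 117.595; AUC_ev,0→∞ = 96.23625 + 117.595 = 213.83125 µg/mL·h
F = (AUC_ev/D_ev)/(AUC_iv/D_iv) = (213.83125/150)/(695.4355/100) = 1.42554/6.954355 = 0.2050

F = 0.205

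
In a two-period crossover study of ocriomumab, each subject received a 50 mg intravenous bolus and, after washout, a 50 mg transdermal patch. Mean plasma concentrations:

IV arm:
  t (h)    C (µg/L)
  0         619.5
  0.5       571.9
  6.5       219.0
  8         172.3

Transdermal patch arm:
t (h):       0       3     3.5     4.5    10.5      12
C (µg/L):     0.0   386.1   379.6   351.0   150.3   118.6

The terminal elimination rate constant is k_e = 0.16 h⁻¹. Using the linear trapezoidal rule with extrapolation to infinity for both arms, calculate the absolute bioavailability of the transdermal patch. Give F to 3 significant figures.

Trapezoidal AUC_0→8 (IV):
  [0→0.5]: (619.5+571.9)/2 × 0.5 = 297.85
  [0.5→6.5]: (571.9+219.0)/2 × 6 = 2372.7
  [6.5→8]: (219.0+172.3)/2 × 1.5 = 293.475
  Sum = 2964.025 µg/L·h
IV tail: 172.3/0.16 = 1076.875; AUC_iv,0→∞ = 2964.025 + 1076.875 = 4040.9 µg/L·h
Trapezoidal AUC_0→12 (transdermal patch):
  [0→3]: (0.0+386.1)/2 × 3 = 579.15
  [3→3.5]: (386.1+379.6)/2 × 0.5 = 191.425
  [3.5→4.5]: (379.6+351.0)/2 × 1 = 365.3
  [4.5→10.5]: (351.0+150.3)/2 × 6 = 1503.9
  [10.5→12]: (150.3+118.6)/2 × 1.5 = 201.675
  Sum = 2841.45 µg/L·h
transdermal patch tail: 118.6/0.16 = 741.250; AUC_ev,0→∞ = 2841.45 + 741.250 = 3582.7 µg/L·h
F = (AUC_ev/D_ev)/(AUC_iv/D_iv) = (3582.7/50)/(4040.9/50) = 71.654/80.818 = 0.8866

F = 0.887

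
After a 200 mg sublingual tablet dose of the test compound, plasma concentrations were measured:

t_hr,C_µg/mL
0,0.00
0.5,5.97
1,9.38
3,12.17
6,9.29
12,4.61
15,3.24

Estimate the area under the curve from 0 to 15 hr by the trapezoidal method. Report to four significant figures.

AUC = 112.5 µg/mL·hr

Trapezoidal AUC_0→15:
  [0→0.5]: (0.00+5.97)/2 × 0.5 = 1.4925
  [0.5→1]: (5.97+9.38)/2 × 0.5 = 3.8375
  [1→3]: (9.38+12.17)/2 × 2 = 21.55
  [3→6]: (12.17+9.29)/2 × 3 = 32.19
  [6→12]: (9.29+4.61)/2 × 6 = 41.7
  [12→15]: (4.61+3.24)/2 × 3 = 11.775
  Sum = 112.545 µg/mL·hr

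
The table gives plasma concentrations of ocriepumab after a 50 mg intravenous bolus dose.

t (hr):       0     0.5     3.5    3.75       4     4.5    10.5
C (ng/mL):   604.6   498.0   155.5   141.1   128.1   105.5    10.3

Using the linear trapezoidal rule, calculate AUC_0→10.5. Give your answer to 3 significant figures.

AUC = 1730 ng/mL·hr

Trapezoidal AUC_0→10.5:
  [0→0.5]: (604.6+498.0)/2 × 0.5 = 275.65
  [0.5→3.5]: (498.0+155.5)/2 × 3 = 980.25
  [3.5→3.75]: (155.5+141.1)/2 × 0.25 = 37.075
  [3.75→4]: (141.1+128.1)/2 × 0.25 = 33.65
  [4→4.5]: (128.1+105.5)/2 × 0.5 = 58.4
  [4.5→10.5]: (105.5+10.3)/2 × 6 = 347.4
  Sum = 1732.425 ng/mL·hr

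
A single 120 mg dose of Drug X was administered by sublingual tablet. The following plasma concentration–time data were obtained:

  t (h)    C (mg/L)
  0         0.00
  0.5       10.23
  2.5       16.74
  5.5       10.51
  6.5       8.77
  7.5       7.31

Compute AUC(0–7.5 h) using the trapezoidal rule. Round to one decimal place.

Trapezoidal AUC_0→7.5:
  [0→0.5]: (0.00+10.23)/2 × 0.5 = 2.5575
  [0.5→2.5]: (10.23+16.74)/2 × 2 = 26.97
  [2.5→5.5]: (16.74+10.51)/2 × 3 = 40.875
  [5.5→6.5]: (10.51+8.77)/2 × 1 = 9.64
  [6.5→7.5]: (8.77+7.31)/2 × 1 = 8.04
  Sum = 88.0825 mg/L·h

AUC = 88.1 mg/L·h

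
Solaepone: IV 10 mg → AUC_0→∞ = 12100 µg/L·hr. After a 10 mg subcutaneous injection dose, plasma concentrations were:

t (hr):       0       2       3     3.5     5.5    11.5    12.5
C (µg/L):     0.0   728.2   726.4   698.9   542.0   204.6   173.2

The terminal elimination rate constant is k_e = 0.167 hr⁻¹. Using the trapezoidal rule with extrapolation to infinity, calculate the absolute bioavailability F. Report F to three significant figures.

F = 0.539

Trapezoidal AUC_0→12.5 (subcutaneous injection):
  [0→2]: (0.0+728.2)/2 × 2 = 728.2
  [2→3]: (728.2+726.4)/2 × 1 = 727.3
  [3→3.5]: (726.4+698.9)/2 × 0.5 = 356.325
  [3.5→5.5]: (698.9+542.0)/2 × 2 = 1240.9
  [5.5→11.5]: (542.0+204.6)/2 × 6 = 2239.8
  [11.5→12.5]: (204.6+173.2)/2 × 1 = 188.9
  Sum = 5481.425 µg/L·hr
Tail: C_last/k_e = 173.2/0.167 = 1037.126
AUC_0→∞ (subcutaneous injection) = 5481.425 + 1037.126 = 6518.551 µg/L·hr
F = (AUC_ev/D_ev)/(AUC_iv/D_iv) = (6518.551/10)/(12100/10) = 651.8551/1210 = 0.5387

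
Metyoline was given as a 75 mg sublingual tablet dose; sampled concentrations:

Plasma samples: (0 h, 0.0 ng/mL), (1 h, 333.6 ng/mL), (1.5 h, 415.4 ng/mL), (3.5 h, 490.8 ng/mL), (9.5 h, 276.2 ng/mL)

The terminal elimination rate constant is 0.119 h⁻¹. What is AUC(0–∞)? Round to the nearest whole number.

Trapezoidal AUC_0→9.5:
  [0→1]: (0.0+333.6)/2 × 1 = 166.8
  [1→1.5]: (333.6+415.4)/2 × 0.5 = 187.25
  [1.5→3.5]: (415.4+490.8)/2 × 2 = 906.2
  [3.5→9.5]: (490.8+276.2)/2 × 6 = 2301.0
  Sum = 3561.25 ng/mL·h
Extrapolated tail: C_last / k_e = 276.2 / 0.119 = 2321.008
AUC_0→∞ = 3561.25 + 2321.008 = 5882.258 ng/mL·h

AUC = 5882 ng/mL·h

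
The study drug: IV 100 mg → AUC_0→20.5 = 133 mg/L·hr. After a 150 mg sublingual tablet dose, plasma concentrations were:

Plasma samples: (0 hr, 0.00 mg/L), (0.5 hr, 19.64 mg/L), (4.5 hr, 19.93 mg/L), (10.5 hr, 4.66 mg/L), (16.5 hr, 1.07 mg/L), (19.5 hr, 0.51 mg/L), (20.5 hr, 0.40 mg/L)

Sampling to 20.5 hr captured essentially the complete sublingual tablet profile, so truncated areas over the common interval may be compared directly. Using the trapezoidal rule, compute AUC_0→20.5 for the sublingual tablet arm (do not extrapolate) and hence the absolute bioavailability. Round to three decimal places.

F = 0.891

Trapezoidal AUC_0→20.5 (sublingual tablet):
  [0→0.5]: (0.00+19.64)/2 × 0.5 = 4.91
  [0.5→4.5]: (19.64+19.93)/2 × 4 = 79.14
  [4.5→10.5]: (19.93+4.66)/2 × 6 = 73.77
  [10.5→16.5]: (4.66+1.07)/2 × 6 = 17.19
  [16.5→19.5]: (1.07+0.51)/2 × 3 = 2.37
  [19.5→20.5]: (0.51+0.40)/2 × 1 = 0.455
  Sum = 177.835 mg/L·hr
F = (AUC_ev/D_ev)/(AUC_iv/D_iv) = (177.835/150)/(133/100) = 1.18557/1.33 = 0.8914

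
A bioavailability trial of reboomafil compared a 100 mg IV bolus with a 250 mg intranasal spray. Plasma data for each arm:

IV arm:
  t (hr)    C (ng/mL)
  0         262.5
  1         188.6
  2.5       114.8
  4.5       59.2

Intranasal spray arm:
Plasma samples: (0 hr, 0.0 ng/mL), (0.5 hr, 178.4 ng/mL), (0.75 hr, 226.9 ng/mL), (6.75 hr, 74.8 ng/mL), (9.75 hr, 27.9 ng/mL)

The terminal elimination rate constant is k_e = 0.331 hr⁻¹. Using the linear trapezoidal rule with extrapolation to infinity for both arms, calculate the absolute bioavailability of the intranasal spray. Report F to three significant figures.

F = 0.615

Trapezoidal AUC_0→4.5 (IV):
  [0→1]: (262.5+188.6)/2 × 1 = 225.55
  [1→2.5]: (188.6+114.8)/2 × 1.5 = 227.55
  [2.5→4.5]: (114.8+59.2)/2 × 2 = 174.0
  Sum = 627.1 ng/mL·hr
IV tail: 59.2/0.331 = 178.852; AUC_iv,0→∞ = 627.1 + 178.852 = 805.952 ng/mL·hr
Trapezoidal AUC_0→9.75 (intranasal spray):
  [0→0.5]: (0.0+178.4)/2 × 0.5 = 44.6
  [0.5→0.75]: (178.4+226.9)/2 × 0.25 = 50.6625
  [0.75→6.75]: (226.9+74.8)/2 × 6 = 905.1
  [6.75→9.75]: (74.8+27.9)/2 × 3 = 154.05
  Sum = 1154.4125 ng/mL·hr
intranasal spray tail: 27.9/0.331 = 84.290; AUC_ev,0→∞ = 1154.4125 + 84.290 = 1238.7025 ng/mL·hr
F = (AUC_ev/D_ev)/(AUC_iv/D_iv) = (1238.7025/250)/(805.952/100) = 4.95481/8.05952 = 0.6148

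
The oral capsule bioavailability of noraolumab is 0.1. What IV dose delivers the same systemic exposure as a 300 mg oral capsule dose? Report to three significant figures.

D_iv = 30.0 mg

Systemic exposure from an extravascular dose = F × D_ev, so the equivalent IV dose is F × D_ev.
D_iv = F × D_ev = 0.1 × 300 = 30 mg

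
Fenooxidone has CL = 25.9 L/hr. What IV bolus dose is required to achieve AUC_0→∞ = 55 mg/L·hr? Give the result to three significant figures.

Dose_iv = CL × AUC_0→∞
     = 25.9 × 55 = 1424.5 mg

Dose = 1420 mg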